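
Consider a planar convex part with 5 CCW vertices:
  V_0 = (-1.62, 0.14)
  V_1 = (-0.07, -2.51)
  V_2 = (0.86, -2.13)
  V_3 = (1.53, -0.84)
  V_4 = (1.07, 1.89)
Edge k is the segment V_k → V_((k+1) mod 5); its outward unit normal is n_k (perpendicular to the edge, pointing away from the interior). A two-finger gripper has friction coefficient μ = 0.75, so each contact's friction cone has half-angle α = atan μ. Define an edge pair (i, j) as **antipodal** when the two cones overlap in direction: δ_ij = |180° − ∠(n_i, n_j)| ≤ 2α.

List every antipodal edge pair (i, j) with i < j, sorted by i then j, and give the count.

count = 5; pairs: (0,2), (0,3), (1,4), (2,4), (3,4)

α = atan 0.75 = 36.87°;  2α = 73.74°
n_0 = (-0.8632, -0.5049)
n_1 = (+0.3782, -0.9257)
n_2 = (+0.8874, -0.4609)
n_3 = (+0.9861, +0.1662)
n_4 = (-0.5453, +0.8382)
  (0,1): δ = 98.10°  ·
  (0,2): δ = 57.77°  ✓
  (0,3): δ = 20.76°  ✓
  (0,4): δ = 92.72°  ·
  (1,2): δ = 139.67°  ·
  (1,3): δ = 102.66°  ·
  (1,4): δ = 10.82°  ✓
  (2,3): δ = 142.99°  ·
  (2,4): δ = 29.51°  ✓
  (3,4): δ = 66.52°  ✓
antipodal pairs: 5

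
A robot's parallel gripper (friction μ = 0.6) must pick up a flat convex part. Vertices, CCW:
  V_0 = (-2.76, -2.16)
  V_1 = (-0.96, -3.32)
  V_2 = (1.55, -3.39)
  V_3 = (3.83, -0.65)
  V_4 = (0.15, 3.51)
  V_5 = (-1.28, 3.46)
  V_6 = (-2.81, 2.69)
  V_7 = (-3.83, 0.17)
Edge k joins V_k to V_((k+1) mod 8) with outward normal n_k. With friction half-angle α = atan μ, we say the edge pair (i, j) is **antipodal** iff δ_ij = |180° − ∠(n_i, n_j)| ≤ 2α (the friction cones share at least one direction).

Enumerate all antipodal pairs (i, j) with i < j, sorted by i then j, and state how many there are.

α = atan 0.6 = 30.96°;  2α = 61.93°
n_0 = (-0.5417, -0.8406)
n_1 = (-0.0279, -0.9996)
n_2 = (+0.7687, -0.6396)
n_3 = (+0.7490, +0.6626)
n_4 = (-0.0349, +0.9994)
n_5 = (-0.4495, +0.8933)
n_6 = (-0.9269, +0.3752)
n_7 = (-0.9088, -0.4173)
  (0,1): δ = 148.80°  ·
  (0,2): δ = 96.96°  ·
  (0,3): δ = 15.70°  ✓
  (0,4): δ = 34.80°  ✓
  (0,5): δ = 59.51°  ✓
  (0,6): δ = 100.76°  ·
  (0,7): δ = 147.47°  ·
  (1,2): δ = 128.17°  ·
  (1,3): δ = 46.91°  ✓
  (1,4): δ = 3.60°  ✓
  (1,5): δ = 28.31°  ✓
  (1,6): δ = 69.56°  ·
  (1,7): δ = 116.26°  ·
  (2,3): δ = 98.74°  ·
  (2,4): δ = 48.23°  ✓
  (2,5): δ = 23.52°  ✓
  (2,6): δ = 17.73°  ✓
  (2,7): δ = 64.43°  ·
  (3,4): δ = 129.49°  ·
  (3,5): δ = 104.78°  ·
  (3,6): δ = 63.53°  ·
  (3,7): δ = 16.83°  ✓
  (4,5): δ = 155.29°  ·
  (4,6): δ = 114.04°  ·
  (4,7): δ = 67.34°  ·
  (5,6): δ = 138.75°  ·
  (5,7): δ = 92.05°  ·
  (6,7): δ = 133.30°  ·
antipodal pairs: 10

count = 10; pairs: (0,3), (0,4), (0,5), (1,3), (1,4), (1,5), (2,4), (2,5), (2,6), (3,7)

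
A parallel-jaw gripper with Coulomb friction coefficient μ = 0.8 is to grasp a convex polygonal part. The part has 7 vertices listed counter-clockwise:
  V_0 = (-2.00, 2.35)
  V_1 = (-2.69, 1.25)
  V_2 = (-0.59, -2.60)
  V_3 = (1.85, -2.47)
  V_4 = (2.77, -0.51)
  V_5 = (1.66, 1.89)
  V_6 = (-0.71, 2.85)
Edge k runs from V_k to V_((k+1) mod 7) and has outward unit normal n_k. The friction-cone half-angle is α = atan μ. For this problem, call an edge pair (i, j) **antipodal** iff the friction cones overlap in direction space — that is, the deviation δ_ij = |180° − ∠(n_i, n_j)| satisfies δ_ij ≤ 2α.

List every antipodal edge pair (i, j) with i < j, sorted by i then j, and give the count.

count = 10; pairs: (0,2), (0,3), (0,4), (1,3), (1,4), (1,5), (2,4), (2,5), (2,6), (3,6)

α = atan 0.8 = 38.66°;  2α = 77.32°
n_0 = (-0.8471, +0.5314)
n_1 = (-0.8779, -0.4789)
n_2 = (+0.0532, -0.9986)
n_3 = (+0.9052, -0.4249)
n_4 = (+0.9076, +0.4198)
n_5 = (+0.3754, +0.9268)
n_6 = (-0.3614, +0.9324)
  (0,1): δ = 119.29°  ·
  (0,2): δ = 54.85°  ✓
  (0,3): δ = 6.95°  ✓
  (0,4): δ = 56.92°  ✓
  (0,5): δ = 100.05°  ·
  (0,6): δ = 143.29°  ·
  (1,2): δ = 115.56°  ·
  (1,3): δ = 53.76°  ✓
  (1,4): δ = 3.79°  ✓
  (1,5): δ = 39.34°  ✓
  (1,6): δ = 82.58°  ·
  (2,3): δ = 118.19°  ·
  (2,4): δ = 68.23°  ✓
  (2,5): δ = 25.10°  ✓
  (2,6): δ = 18.14°  ✓
  (3,4): δ = 130.03°  ·
  (3,5): δ = 86.91°  ·
  (3,6): δ = 43.67°  ✓
  (4,5): δ = 136.87°  ·
  (4,6): δ = 93.63°  ·
  (5,6): δ = 136.76°  ·
antipodal pairs: 10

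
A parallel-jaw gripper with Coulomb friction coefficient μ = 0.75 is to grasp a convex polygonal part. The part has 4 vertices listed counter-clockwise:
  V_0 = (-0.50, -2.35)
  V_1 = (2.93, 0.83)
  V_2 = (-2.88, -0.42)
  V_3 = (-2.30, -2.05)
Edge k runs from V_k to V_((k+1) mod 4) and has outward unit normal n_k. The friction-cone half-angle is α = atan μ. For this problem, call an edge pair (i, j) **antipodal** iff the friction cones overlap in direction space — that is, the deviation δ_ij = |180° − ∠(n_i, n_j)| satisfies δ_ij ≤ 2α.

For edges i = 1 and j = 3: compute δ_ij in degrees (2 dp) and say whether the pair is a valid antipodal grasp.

δ = 21.60°, valid

α = atan 0.75 = 36.87°;  2α = 73.74°
edge 1: e_1 = (-5.81, -1.25);  n_1 = (-0.2103, +0.9776)
edge 3: e_3 = (+1.80, -0.30);  n_3 = (-0.1644, -0.9864)
∠(n_1, n_3) = 158.40°
δ = |180° − 158.40°| = 21.60°
21.60° ≤ 2α = 73.74°  →  valid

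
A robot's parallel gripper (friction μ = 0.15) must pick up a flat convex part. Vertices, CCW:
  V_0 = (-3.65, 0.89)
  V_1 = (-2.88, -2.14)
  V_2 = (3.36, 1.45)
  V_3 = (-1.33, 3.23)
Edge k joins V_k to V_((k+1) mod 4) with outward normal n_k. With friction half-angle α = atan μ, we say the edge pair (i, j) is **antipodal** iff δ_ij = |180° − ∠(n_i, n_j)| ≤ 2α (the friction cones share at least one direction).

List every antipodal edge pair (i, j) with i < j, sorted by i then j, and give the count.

α = atan 0.15 = 8.53°;  2α = 17.06°
n_0 = (-0.9692, -0.2463)
n_1 = (+0.4987, -0.8668)
n_2 = (+0.3548, +0.9349)
n_3 = (-0.7101, +0.7041)
  (0,1): δ = 74.35°  ·
  (0,2): δ = 54.96°  ·
  (0,3): δ = 120.99°  ·
  (1,2): δ = 50.70°  ·
  (1,3): δ = 15.33°  ✓
  (2,3): δ = 113.97°  ·
antipodal pairs: 1

count = 1; pairs: (1,3)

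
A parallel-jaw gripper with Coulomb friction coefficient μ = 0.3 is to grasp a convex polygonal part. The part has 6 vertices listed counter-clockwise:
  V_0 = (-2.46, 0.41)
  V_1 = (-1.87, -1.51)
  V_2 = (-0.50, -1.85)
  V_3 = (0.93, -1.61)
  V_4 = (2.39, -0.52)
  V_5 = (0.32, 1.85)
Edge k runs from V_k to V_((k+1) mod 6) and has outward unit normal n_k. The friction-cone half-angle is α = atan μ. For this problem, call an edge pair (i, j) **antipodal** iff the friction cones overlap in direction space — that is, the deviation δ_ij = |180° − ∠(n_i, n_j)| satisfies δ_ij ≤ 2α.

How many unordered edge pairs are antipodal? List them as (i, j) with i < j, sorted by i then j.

count = 3; pairs: (0,4), (2,5), (3,5)

α = atan 0.3 = 16.70°;  2α = 33.40°
n_0 = (-0.9559, -0.2937)
n_1 = (-0.2409, -0.9706)
n_2 = (+0.1655, -0.9862)
n_3 = (+0.5982, -0.8013)
n_4 = (+0.7532, +0.6578)
n_5 = (-0.4599, +0.8879)
  (0,1): δ = 121.02°  ·
  (0,2): δ = 97.55°  ·
  (0,3): δ = 70.34°  ·
  (0,4): δ = 24.05°  ✓
  (0,5): δ = 100.30°  ·
  (1,2): δ = 156.53°  ·
  (1,3): δ = 129.32°  ·
  (1,4): δ = 34.93°  ·
  (1,5): δ = 41.32°  ·
  (2,3): δ = 152.78°  ·
  (2,4): δ = 58.39°  ·
  (2,5): δ = 17.86°  ✓
  (3,4): δ = 85.61°  ·
  (3,5): δ = 9.36°  ✓
  (4,5): δ = 103.75°  ·
antipodal pairs: 3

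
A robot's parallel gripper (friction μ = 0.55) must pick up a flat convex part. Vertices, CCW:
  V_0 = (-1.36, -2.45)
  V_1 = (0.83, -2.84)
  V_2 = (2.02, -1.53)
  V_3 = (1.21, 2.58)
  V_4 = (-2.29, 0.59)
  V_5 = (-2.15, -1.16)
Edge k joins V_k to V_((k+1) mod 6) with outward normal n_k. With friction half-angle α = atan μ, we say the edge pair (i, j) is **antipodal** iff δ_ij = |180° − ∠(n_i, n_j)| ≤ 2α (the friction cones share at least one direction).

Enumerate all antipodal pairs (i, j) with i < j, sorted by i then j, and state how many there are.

count = 5; pairs: (0,3), (1,3), (1,4), (2,4), (2,5)

α = atan 0.55 = 28.81°;  2α = 57.62°
n_0 = (-0.1753, -0.9845)
n_1 = (+0.7402, -0.6724)
n_2 = (+0.9811, +0.1934)
n_3 = (-0.4943, +0.8693)
n_4 = (-0.9968, -0.0797)
n_5 = (-0.8528, -0.5223)
  (0,1): δ = 122.15°  ·
  (0,2): δ = 68.75°  ·
  (0,3): δ = 39.72°  ✓
  (0,4): δ = 104.67°  ·
  (0,5): δ = 131.58°  ·
  (1,2): δ = 126.60°  ·
  (1,3): δ = 18.13°  ✓
  (1,4): δ = 46.83°  ✓
  (1,5): δ = 73.74°  ·
  (2,3): δ = 71.53°  ·
  (2,4): δ = 6.58°  ✓
  (2,5): δ = 20.33°  ✓
  (3,4): δ = 115.05°  ·
  (3,5): δ = 88.14°  ·
  (4,5): δ = 153.09°  ·
antipodal pairs: 5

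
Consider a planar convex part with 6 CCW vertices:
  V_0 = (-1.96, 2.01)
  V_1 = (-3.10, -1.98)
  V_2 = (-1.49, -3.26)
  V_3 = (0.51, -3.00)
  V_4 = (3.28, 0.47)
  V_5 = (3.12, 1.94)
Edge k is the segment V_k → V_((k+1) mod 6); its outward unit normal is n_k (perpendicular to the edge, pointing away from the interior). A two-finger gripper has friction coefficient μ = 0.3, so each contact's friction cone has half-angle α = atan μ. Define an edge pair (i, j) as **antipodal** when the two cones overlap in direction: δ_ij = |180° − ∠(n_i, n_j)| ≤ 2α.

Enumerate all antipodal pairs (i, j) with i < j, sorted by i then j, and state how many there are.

α = atan 0.3 = 16.70°;  2α = 33.40°
n_0 = (-0.9615, +0.2747)
n_1 = (-0.6223, -0.7828)
n_2 = (+0.1289, -0.9917)
n_3 = (+0.7815, -0.6239)
n_4 = (+0.9941, +0.1082)
n_5 = (+0.0138, +0.9999)
  (0,1): δ = 112.54°  ·
  (0,2): δ = 66.65°  ·
  (0,3): δ = 22.65°  ✓
  (0,4): δ = 22.16°  ✓
  (0,5): δ = 105.16°  ·
  (1,2): δ = 134.11°  ·
  (1,3): δ = 90.11°  ·
  (1,4): δ = 45.30°  ·
  (1,5): δ = 37.70°  ·
  (2,3): δ = 136.01°  ·
  (2,4): δ = 91.20°  ·
  (2,5): δ = 8.20°  ✓
  (3,4): δ = 135.19°  ·
  (3,5): δ = 52.19°  ·
  (4,5): δ = 97.00°  ·
antipodal pairs: 3

count = 3; pairs: (0,3), (0,4), (2,5)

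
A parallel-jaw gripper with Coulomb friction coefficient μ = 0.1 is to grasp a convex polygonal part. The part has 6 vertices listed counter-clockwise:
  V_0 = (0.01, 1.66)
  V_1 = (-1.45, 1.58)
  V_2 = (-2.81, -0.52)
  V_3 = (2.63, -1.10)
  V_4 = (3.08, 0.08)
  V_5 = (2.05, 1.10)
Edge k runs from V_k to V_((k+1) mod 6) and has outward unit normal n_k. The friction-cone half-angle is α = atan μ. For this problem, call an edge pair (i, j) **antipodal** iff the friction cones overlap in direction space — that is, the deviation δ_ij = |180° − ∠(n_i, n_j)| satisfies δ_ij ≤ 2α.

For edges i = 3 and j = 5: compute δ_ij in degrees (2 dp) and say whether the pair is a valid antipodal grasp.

α = atan 0.1 = 5.71°;  2α = 11.42°
edge 3: e_3 = (+0.45, +1.18);  n_3 = (+0.9344, -0.3563)
edge 5: e_5 = (-2.04, +0.56);  n_5 = (+0.2647, +0.9643)
∠(n_3, n_5) = 95.52°
δ = |180° − 95.52°| = 84.48°
84.48° > 2α = 11.42°  →  invalid

δ = 84.48°, invalid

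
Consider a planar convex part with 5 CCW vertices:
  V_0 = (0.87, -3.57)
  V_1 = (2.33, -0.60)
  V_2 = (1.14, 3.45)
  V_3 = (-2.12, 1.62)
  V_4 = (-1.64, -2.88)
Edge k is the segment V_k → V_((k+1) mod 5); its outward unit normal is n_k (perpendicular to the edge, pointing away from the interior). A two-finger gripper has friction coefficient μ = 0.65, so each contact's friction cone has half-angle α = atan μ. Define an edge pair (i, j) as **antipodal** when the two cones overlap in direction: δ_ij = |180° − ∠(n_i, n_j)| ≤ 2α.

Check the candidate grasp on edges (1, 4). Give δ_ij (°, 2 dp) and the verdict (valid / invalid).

δ = 58.25°, valid

α = atan 0.65 = 33.02°;  2α = 66.05°
edge 1: e_1 = (-1.19, +4.05);  n_1 = (+0.9594, +0.2819)
edge 4: e_4 = (+2.51, -0.69);  n_4 = (-0.2651, -0.9642)
∠(n_1, n_4) = 121.75°
δ = |180° − 121.75°| = 58.25°
58.25° ≤ 2α = 66.05°  →  valid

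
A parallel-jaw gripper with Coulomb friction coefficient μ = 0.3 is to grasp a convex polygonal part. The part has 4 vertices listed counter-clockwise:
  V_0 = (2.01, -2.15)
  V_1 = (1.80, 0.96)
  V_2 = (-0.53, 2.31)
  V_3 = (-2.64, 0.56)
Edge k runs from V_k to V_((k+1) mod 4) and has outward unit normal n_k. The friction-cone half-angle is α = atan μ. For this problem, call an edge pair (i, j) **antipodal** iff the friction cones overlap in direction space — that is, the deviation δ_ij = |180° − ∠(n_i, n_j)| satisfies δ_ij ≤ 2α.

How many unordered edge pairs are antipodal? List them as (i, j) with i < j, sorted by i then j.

α = atan 0.3 = 16.70°;  2α = 33.40°
n_0 = (+0.9977, +0.0674)
n_1 = (+0.5013, +0.8653)
n_2 = (-0.6384, +0.7697)
n_3 = (-0.5035, -0.8640)
  (0,1): δ = 123.95°  ·
  (0,2): δ = 54.19°  ·
  (0,3): δ = 55.90°  ·
  (1,2): δ = 110.24°  ·
  (1,3): δ = 0.15°  ✓
  (2,3): δ = 69.91°  ·
antipodal pairs: 1

count = 1; pairs: (1,3)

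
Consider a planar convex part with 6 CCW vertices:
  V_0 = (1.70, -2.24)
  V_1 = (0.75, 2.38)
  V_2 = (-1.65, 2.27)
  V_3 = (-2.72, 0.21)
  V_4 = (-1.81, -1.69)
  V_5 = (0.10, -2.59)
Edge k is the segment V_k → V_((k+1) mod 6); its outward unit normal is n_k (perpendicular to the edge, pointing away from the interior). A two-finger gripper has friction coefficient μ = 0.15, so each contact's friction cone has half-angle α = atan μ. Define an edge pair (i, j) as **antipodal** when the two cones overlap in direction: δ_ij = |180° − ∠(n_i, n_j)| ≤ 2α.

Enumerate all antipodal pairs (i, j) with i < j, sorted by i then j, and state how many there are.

count = 2; pairs: (0,3), (1,5)

α = atan 0.15 = 8.53°;  2α = 17.06°
n_0 = (+0.9795, +0.2014)
n_1 = (-0.0458, +0.9990)
n_2 = (-0.8874, +0.4609)
n_3 = (-0.9019, -0.4320)
n_4 = (-0.4263, -0.9046)
n_5 = (+0.2137, -0.9769)
  (0,1): δ = 99.00°  ·
  (0,2): δ = 39.07°  ·
  (0,3): δ = 13.97°  ✓
  (0,4): δ = 53.15°  ·
  (0,5): δ = 90.72°  ·
  (1,2): δ = 120.07°  ·
  (1,3): δ = 67.03°  ·
  (1,4): δ = 27.85°  ·
  (1,5): δ = 9.71°  ✓
  (2,3): δ = 126.96°  ·
  (2,4): δ = 87.78°  ·
  (2,5): δ = 50.21°  ·
  (3,4): δ = 140.82°  ·
  (3,5): δ = 103.25°  ·
  (4,5): δ = 142.43°  ·
antipodal pairs: 2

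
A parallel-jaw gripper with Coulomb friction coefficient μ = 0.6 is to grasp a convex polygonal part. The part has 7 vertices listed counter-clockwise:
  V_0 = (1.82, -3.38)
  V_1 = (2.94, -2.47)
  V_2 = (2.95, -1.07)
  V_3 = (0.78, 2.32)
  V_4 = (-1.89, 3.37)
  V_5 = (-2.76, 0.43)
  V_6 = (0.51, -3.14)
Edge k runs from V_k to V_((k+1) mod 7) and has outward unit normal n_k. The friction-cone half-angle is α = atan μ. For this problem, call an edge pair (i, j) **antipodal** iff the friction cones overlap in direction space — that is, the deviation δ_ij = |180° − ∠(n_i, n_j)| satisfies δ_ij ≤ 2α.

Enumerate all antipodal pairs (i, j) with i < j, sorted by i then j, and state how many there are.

α = atan 0.6 = 30.96°;  2α = 61.93°
n_0 = (+0.6306, -0.7761)
n_1 = (+1.0000, -0.0071)
n_2 = (+0.8422, +0.5391)
n_3 = (+0.3660, +0.9306)
n_4 = (-0.9589, +0.2838)
n_5 = (-0.7374, -0.6754)
n_6 = (-0.1802, -0.9836)
  (0,1): δ = 129.50°  ·
  (0,2): δ = 96.47°  ·
  (0,3): δ = 60.56°  ✓
  (0,4): δ = 34.42°  ✓
  (0,5): δ = 93.39°  ·
  (0,6): δ = 130.52°  ·
  (1,2): δ = 146.97°  ·
  (1,3): δ = 111.06°  ·
  (1,4): δ = 16.08°  ✓
  (1,5): δ = 42.90°  ✓
  (1,6): δ = 80.03°  ·
  (2,3): δ = 144.09°  ·
  (2,4): δ = 49.11°  ✓
  (2,5): δ = 9.86°  ✓
  (2,6): δ = 46.99°  ✓
  (3,4): δ = 85.02°  ·
  (3,5): δ = 26.04°  ✓
  (3,6): δ = 11.09°  ✓
  (4,5): δ = 121.03°  ·
  (4,6): δ = 83.90°  ·
  (5,6): δ = 142.87°  ·
antipodal pairs: 9

count = 9; pairs: (0,3), (0,4), (1,4), (1,5), (2,4), (2,5), (2,6), (3,5), (3,6)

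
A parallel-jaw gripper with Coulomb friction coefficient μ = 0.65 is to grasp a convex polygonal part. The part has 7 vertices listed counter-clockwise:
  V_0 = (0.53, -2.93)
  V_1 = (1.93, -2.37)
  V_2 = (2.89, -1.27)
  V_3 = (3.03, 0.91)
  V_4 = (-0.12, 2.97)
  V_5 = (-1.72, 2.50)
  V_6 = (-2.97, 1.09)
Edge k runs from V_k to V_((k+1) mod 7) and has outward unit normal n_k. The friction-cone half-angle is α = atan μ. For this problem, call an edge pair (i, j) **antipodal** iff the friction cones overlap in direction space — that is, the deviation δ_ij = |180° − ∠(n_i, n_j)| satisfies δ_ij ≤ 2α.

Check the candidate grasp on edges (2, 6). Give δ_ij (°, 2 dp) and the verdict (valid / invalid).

α = atan 0.65 = 33.02°;  2α = 66.05°
edge 2: e_2 = (+0.14, +2.18);  n_2 = (+0.9979, -0.0641)
edge 6: e_6 = (+3.50, -4.02);  n_6 = (-0.7542, -0.6566)
∠(n_2, n_6) = 135.28°
δ = |180° − 135.28°| = 44.72°
44.72° ≤ 2α = 66.05°  →  valid

δ = 44.72°, valid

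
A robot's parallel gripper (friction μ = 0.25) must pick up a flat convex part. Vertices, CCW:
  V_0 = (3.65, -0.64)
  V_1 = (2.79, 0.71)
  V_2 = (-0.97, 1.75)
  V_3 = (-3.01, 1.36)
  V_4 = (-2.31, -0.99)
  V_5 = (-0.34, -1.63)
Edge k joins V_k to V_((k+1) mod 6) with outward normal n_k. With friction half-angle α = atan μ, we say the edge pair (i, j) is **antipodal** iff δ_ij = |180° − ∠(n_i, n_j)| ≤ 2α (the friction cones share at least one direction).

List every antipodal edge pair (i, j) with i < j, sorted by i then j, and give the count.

α = atan 0.25 = 14.04°;  2α = 28.07°
n_0 = (+0.8434, +0.5373)
n_1 = (+0.2666, +0.9638)
n_2 = (-0.1878, +0.9822)
n_3 = (-0.9584, -0.2855)
n_4 = (-0.3090, -0.9511)
n_5 = (+0.2408, -0.9706)
  (0,1): δ = 137.96°  ·
  (0,2): δ = 111.68°  ·
  (0,3): δ = 15.91°  ✓
  (0,4): δ = 39.50°  ·
  (0,5): δ = 71.44°  ·
  (1,2): δ = 153.72°  ·
  (1,3): δ = 57.95°  ·
  (1,4): δ = 2.54°  ✓
  (1,5): δ = 29.40°  ·
  (2,3): δ = 84.24°  ·
  (2,4): δ = 28.82°  ·
  (2,5): δ = 3.11°  ✓
  (3,4): δ = 124.58°  ·
  (3,5): δ = 92.65°  ·
  (4,5): δ = 148.07°  ·
antipodal pairs: 3

count = 3; pairs: (0,3), (1,4), (2,5)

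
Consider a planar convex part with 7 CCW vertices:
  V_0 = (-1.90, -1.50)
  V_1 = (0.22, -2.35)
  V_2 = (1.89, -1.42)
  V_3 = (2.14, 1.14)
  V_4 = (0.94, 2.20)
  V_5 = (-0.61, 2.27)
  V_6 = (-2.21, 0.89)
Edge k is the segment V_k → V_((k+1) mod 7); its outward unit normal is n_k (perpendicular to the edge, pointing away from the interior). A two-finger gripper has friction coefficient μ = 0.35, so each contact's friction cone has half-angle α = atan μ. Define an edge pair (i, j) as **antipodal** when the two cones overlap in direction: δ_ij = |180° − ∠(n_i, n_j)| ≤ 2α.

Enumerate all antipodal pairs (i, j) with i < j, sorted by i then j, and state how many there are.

count = 5; pairs: (0,3), (0,4), (1,4), (1,5), (2,6)

α = atan 0.35 = 19.29°;  2α = 38.58°
n_0 = (-0.3721, -0.9282)
n_1 = (+0.4865, -0.8737)
n_2 = (+0.9953, -0.0972)
n_3 = (+0.6620, +0.7495)
n_4 = (+0.0451, +0.9990)
n_5 = (-0.6531, +0.7572)
n_6 = (-0.9917, -0.1286)
  (0,1): δ = 129.04°  ·
  (0,2): δ = 73.73°  ·
  (0,3): δ = 19.61°  ✓
  (0,4): δ = 19.26°  ✓
  (0,5): δ = 62.63°  ·
  (0,6): δ = 119.24°  ·
  (1,2): δ = 124.69°  ·
  (1,3): δ = 70.57°  ·
  (1,4): δ = 31.70°  ✓
  (1,5): δ = 11.66°  ✓
  (1,6): δ = 68.28°  ·
  (2,3): δ = 125.88°  ·
  (2,4): δ = 87.01°  ·
  (2,5): δ = 43.64°  ·
  (2,6): δ = 12.97°  ✓
  (3,4): δ = 141.13°  ·
  (3,5): δ = 97.77°  ·
  (3,6): δ = 41.15°  ·
  (4,5): δ = 136.64°  ·
  (4,6): δ = 80.02°  ·
  (5,6): δ = 123.39°  ·
antipodal pairs: 5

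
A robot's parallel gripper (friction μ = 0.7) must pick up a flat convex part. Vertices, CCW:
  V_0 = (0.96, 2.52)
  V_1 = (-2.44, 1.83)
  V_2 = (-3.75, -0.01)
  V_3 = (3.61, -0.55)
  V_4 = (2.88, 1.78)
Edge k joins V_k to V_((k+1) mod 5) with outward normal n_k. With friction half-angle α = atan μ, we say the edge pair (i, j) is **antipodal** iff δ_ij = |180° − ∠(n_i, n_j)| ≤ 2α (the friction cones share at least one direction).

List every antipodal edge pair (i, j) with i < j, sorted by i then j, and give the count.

count = 5; pairs: (0,2), (1,2), (1,3), (2,3), (2,4)

α = atan 0.7 = 34.99°;  2α = 69.98°
n_0 = (-0.1989, +0.9800)
n_1 = (-0.8146, +0.5800)
n_2 = (-0.0732, -0.9973)
n_3 = (+0.9543, +0.2990)
n_4 = (+0.3596, +0.9331)
  (0,1): δ = 136.92°  ·
  (0,2): δ = 15.67°  ✓
  (0,3): δ = 95.92°  ·
  (0,4): δ = 147.45°  ·
  (1,2): δ = 58.75°  ✓
  (1,3): δ = 52.85°  ✓
  (1,4): δ = 104.37°  ·
  (2,3): δ = 68.41°  ✓
  (2,4): δ = 16.88°  ✓
  (3,4): δ = 128.47°  ·
antipodal pairs: 5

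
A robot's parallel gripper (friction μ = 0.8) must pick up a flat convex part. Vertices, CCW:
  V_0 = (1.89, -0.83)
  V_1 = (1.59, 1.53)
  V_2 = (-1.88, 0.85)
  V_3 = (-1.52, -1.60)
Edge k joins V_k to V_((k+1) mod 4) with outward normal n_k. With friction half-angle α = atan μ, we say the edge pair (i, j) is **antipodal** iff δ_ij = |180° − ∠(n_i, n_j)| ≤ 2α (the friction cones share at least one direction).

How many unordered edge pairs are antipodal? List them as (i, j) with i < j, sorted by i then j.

α = atan 0.8 = 38.66°;  2α = 77.32°
n_0 = (+0.9920, +0.1261)
n_1 = (-0.1923, +0.9813)
n_2 = (-0.9894, -0.1454)
n_3 = (+0.2203, -0.9754)
  (0,1): δ = 86.16°  ·
  (0,2): δ = 1.11°  ✓
  (0,3): δ = 95.48°  ·
  (1,2): δ = 92.73°  ·
  (1,3): δ = 1.64°  ✓
  (2,3): δ = 85.63°  ·
antipodal pairs: 2

count = 2; pairs: (0,2), (1,3)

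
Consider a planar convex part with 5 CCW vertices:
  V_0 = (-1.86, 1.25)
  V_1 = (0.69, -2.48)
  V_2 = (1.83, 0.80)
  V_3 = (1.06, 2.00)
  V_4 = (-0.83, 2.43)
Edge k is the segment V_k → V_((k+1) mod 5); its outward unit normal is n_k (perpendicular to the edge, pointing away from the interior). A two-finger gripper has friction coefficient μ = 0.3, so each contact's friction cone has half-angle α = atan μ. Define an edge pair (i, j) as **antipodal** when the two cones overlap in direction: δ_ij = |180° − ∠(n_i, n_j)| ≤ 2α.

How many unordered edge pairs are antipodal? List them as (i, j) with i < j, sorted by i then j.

α = atan 0.3 = 16.70°;  2α = 33.40°
n_0 = (-0.8255, -0.5644)
n_1 = (+0.9446, -0.3283)
n_2 = (+0.8416, +0.5400)
n_3 = (+0.2218, +0.9751)
n_4 = (-0.7534, +0.6576)
  (0,1): δ = 53.52°  ·
  (0,2): δ = 1.67°  ✓
  (0,3): δ = 42.82°  ·
  (0,4): δ = 104.52°  ·
  (1,2): δ = 128.15°  ·
  (1,3): δ = 83.65°  ·
  (1,4): δ = 21.95°  ✓
  (2,3): δ = 135.50°  ·
  (2,4): δ = 73.80°  ·
  (3,4): δ = 118.30°  ·
antipodal pairs: 2

count = 2; pairs: (0,2), (1,4)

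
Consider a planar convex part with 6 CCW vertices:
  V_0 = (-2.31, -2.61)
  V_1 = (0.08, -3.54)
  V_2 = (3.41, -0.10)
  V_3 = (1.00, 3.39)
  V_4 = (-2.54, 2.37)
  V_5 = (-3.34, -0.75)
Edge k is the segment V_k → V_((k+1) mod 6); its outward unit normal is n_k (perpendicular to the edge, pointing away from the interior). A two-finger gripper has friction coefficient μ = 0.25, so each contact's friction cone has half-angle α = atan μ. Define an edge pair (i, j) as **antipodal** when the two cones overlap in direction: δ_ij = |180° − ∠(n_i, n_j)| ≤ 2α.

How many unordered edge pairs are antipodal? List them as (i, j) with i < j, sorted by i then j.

count = 1; pairs: (2,5)

α = atan 0.25 = 14.04°;  2α = 28.07°
n_0 = (-0.3626, -0.9319)
n_1 = (+0.7185, -0.6955)
n_2 = (+0.8229, +0.5682)
n_3 = (-0.2769, +0.9609)
n_4 = (-0.9687, +0.2484)
n_5 = (-0.8748, -0.4844)
  (0,1): δ = 112.81°  ·
  (0,2): δ = 34.11°  ·
  (0,3): δ = 37.34°  ·
  (0,4): δ = 96.88°  ·
  (0,5): δ = 140.24°  ·
  (1,2): δ = 101.30°  ·
  (1,3): δ = 29.86°  ·
  (1,4): δ = 29.69°  ·
  (1,5): δ = 73.05°  ·
  (2,3): δ = 108.55°  ·
  (2,4): δ = 49.01°  ·
  (2,5): δ = 5.65°  ✓
  (3,4): δ = 120.45°  ·
  (3,5): δ = 77.10°  ·
  (4,5): δ = 136.64°  ·
antipodal pairs: 1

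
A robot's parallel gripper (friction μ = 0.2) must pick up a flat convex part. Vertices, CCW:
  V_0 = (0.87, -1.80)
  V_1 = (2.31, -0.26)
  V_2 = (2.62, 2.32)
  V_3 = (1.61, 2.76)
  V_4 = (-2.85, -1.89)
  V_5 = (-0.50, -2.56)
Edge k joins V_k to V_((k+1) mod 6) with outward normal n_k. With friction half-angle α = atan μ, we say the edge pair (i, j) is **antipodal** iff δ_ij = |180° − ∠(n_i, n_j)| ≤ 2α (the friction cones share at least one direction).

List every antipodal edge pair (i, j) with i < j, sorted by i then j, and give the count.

α = atan 0.2 = 11.31°;  2α = 22.62°
n_0 = (+0.7304, -0.6830)
n_1 = (+0.9929, -0.1193)
n_2 = (+0.3994, +0.9168)
n_3 = (-0.7217, +0.6922)
n_4 = (-0.2742, -0.9617)
n_5 = (+0.4851, -0.8745)
  (0,1): δ = 143.77°  ·
  (0,2): δ = 70.46°  ·
  (0,3): δ = 0.73°  ✓
  (0,4): δ = 117.16°  ·
  (0,5): δ = 162.10°  ·
  (1,2): δ = 106.69°  ·
  (1,3): δ = 36.95°  ·
  (1,4): δ = 80.94°  ·
  (1,5): δ = 125.87°  ·
  (2,3): δ = 110.27°  ·
  (2,4): δ = 7.63°  ✓
  (2,5): δ = 52.56°  ·
  (3,4): δ = 62.11°  ·
  (3,5): δ = 17.18°  ✓
  (4,5): δ = 135.07°  ·
antipodal pairs: 3

count = 3; pairs: (0,3), (2,4), (3,5)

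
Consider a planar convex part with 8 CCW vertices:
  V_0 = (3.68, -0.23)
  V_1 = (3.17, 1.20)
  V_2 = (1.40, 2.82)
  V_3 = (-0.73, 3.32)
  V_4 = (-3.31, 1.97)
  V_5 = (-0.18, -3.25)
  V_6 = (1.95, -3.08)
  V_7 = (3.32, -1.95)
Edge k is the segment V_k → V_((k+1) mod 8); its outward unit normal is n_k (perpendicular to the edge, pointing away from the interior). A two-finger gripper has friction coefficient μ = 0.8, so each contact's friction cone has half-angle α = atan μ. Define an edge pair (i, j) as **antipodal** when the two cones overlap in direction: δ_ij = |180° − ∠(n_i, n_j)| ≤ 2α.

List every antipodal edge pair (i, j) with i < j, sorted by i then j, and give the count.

count = 11; pairs: (0,4), (0,5), (1,4), (1,5), (2,4), (2,5), (2,6), (3,5), (3,6), (3,7), (4,7)

α = atan 0.8 = 38.66°;  2α = 77.32°
n_0 = (+0.9419, +0.3359)
n_1 = (+0.6752, +0.7377)
n_2 = (+0.2285, +0.9735)
n_3 = (-0.4636, +0.8860)
n_4 = (-0.8576, -0.5143)
n_5 = (+0.0796, -0.9968)
n_6 = (+0.6363, -0.7714)
n_7 = (+0.9788, -0.2049)
  (0,1): δ = 152.09°  ·
  (0,2): δ = 122.84°  ·
  (0,3): δ = 82.01°  ·
  (0,4): δ = 11.32°  ✓
  (0,5): δ = 74.93°  ✓
  (0,6): δ = 109.89°  ·
  (0,7): δ = 148.55°  ·
  (1,2): δ = 150.74°  ·
  (1,3): δ = 109.91°  ·
  (1,4): δ = 16.59°  ✓
  (1,5): δ = 47.03°  ✓
  (1,6): δ = 81.98°  ·
  (1,7): δ = 120.64°  ·
  (2,3): δ = 139.17°  ·
  (2,4): δ = 45.84°  ✓
  (2,5): δ = 17.77°  ✓
  (2,6): δ = 52.73°  ✓
  (2,7): δ = 91.39°  ·
  (3,4): δ = 86.67°  ·
  (3,5): δ = 23.06°  ✓
  (3,6): δ = 11.90°  ✓
  (3,7): δ = 50.56°  ✓
  (4,5): δ = 116.38°  ·
  (4,6): δ = 81.43°  ·
  (4,7): δ = 42.77°  ✓
  (5,6): δ = 145.05°  ·
  (5,7): δ = 106.38°  ·
  (6,7): δ = 141.34°  ·
antipodal pairs: 11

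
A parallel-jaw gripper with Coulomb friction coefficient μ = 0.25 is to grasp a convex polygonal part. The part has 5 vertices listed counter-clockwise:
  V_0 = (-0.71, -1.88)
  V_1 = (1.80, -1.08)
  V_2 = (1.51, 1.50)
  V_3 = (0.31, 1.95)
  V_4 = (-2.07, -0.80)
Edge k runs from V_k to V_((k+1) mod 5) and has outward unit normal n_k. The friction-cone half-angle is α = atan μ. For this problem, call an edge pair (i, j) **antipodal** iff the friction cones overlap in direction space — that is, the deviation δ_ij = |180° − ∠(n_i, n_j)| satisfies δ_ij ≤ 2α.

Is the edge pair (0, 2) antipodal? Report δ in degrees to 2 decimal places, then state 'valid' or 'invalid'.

δ = 38.23°, invalid

α = atan 0.25 = 14.04°;  2α = 28.07°
edge 0: e_0 = (+2.51, +0.80);  n_0 = (+0.3037, -0.9528)
edge 2: e_2 = (-1.20, +0.45);  n_2 = (+0.3511, +0.9363)
∠(n_0, n_2) = 141.77°
δ = |180° − 141.77°| = 38.23°
38.23° > 2α = 28.07°  →  invalid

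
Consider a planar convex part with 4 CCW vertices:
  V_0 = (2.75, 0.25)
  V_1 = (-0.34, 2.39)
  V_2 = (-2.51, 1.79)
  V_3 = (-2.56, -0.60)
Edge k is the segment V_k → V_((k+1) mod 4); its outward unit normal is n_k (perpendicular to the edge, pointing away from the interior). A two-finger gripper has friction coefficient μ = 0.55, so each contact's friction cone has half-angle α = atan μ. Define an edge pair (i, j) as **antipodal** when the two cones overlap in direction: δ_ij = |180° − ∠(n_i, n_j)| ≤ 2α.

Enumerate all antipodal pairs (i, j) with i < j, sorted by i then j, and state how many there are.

α = atan 0.55 = 28.81°;  2α = 57.62°
n_0 = (+0.5693, +0.8221)
n_1 = (-0.2665, +0.9638)
n_2 = (-0.9998, +0.0209)
n_3 = (+0.1581, -0.9874)
  (0,1): δ = 129.84°  ·
  (0,2): δ = 56.49°  ✓
  (0,3): δ = 43.80°  ✓
  (1,2): δ = 106.65°  ·
  (1,3): δ = 6.36°  ✓
  (2,3): δ = 79.71°  ·
antipodal pairs: 3

count = 3; pairs: (0,2), (0,3), (1,3)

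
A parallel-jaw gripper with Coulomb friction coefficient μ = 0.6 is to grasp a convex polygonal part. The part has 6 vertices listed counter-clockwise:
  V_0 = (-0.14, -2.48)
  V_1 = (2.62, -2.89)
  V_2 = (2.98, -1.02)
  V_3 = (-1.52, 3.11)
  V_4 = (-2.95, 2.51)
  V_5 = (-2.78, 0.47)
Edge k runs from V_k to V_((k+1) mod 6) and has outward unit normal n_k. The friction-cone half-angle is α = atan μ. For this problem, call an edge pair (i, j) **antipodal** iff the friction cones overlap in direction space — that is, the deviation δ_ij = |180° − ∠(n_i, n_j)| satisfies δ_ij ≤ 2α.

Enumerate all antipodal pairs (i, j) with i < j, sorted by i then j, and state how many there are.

count = 7; pairs: (0,2), (0,3), (1,3), (1,4), (1,5), (2,4), (2,5)

α = atan 0.6 = 30.96°;  2α = 61.93°
n_0 = (-0.1469, -0.9891)
n_1 = (+0.9820, -0.1890)
n_2 = (+0.6762, +0.7367)
n_3 = (-0.3869, +0.9221)
n_4 = (-0.9965, -0.0830)
n_5 = (-0.7452, -0.6669)
  (0,1): δ = 92.45°  ·
  (0,2): δ = 34.10°  ✓
  (0,3): δ = 31.21°  ✓
  (0,4): δ = 103.21°  ·
  (0,5): δ = 140.28°  ·
  (1,2): δ = 121.65°  ·
  (1,3): δ = 56.34°  ✓
  (1,4): δ = 15.66°  ✓
  (1,5): δ = 52.72°  ✓
  (2,3): δ = 114.69°  ·
  (2,4): δ = 42.69°  ✓
  (2,5): δ = 5.63°  ✓
  (3,4): δ = 108.00°  ·
  (3,5): δ = 70.94°  ·
  (4,5): δ = 142.94°  ·
antipodal pairs: 7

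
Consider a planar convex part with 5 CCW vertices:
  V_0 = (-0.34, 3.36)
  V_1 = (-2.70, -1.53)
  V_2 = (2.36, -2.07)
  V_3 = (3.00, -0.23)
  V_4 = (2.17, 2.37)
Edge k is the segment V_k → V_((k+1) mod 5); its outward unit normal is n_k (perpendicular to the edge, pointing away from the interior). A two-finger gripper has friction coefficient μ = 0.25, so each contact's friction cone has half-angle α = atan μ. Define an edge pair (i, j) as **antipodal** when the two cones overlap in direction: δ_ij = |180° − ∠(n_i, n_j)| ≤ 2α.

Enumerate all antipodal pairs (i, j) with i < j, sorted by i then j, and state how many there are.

count = 2; pairs: (0,2), (1,4)

α = atan 0.25 = 14.04°;  2α = 28.07°
n_0 = (-0.9006, +0.4346)
n_1 = (-0.1061, -0.9944)
n_2 = (+0.9445, -0.3285)
n_3 = (+0.9526, +0.3041)
n_4 = (+0.3669, +0.9303)
  (0,1): δ = 70.33°  ·
  (0,2): δ = 6.58°  ✓
  (0,3): δ = 43.47°  ·
  (0,4): δ = 94.24°  ·
  (1,2): δ = 103.09°  ·
  (1,3): δ = 66.20°  ·
  (1,4): δ = 15.43°  ✓
  (2,3): δ = 143.12°  ·
  (2,4): δ = 92.35°  ·
  (3,4): δ = 129.23°  ·
antipodal pairs: 2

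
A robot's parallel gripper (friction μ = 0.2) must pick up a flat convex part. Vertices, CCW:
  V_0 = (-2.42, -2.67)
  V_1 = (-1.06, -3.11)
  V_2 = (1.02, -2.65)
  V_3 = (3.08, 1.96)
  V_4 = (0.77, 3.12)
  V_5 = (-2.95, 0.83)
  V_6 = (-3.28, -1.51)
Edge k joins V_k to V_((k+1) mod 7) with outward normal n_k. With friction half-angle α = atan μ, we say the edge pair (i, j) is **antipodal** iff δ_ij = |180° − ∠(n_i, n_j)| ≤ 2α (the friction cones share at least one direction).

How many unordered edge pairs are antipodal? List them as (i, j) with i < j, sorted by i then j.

α = atan 0.2 = 11.31°;  2α = 22.62°
n_0 = (-0.3078, -0.9514)
n_1 = (+0.2159, -0.9764)
n_2 = (+0.9130, -0.4080)
n_3 = (+0.4488, +0.8937)
n_4 = (-0.5242, +0.8516)
n_5 = (-0.9902, +0.1396)
n_6 = (-0.8033, -0.5956)
  (0,1): δ = 149.60°  ·
  (0,2): δ = 96.15°  ·
  (0,3): δ = 8.74°  ✓
  (0,4): δ = 49.54°  ·
  (0,5): δ = 99.90°  ·
  (0,6): δ = 144.48°  ·
  (1,2): δ = 126.55°  ·
  (1,3): δ = 39.13°  ·
  (1,4): δ = 19.15°  ✓
  (1,5): δ = 69.50°  ·
  (1,6): δ = 114.08°  ·
  (2,3): δ = 92.59°  ·
  (2,4): δ = 34.31°  ·
  (2,5): δ = 16.05°  ✓
  (2,6): δ = 60.63°  ·
  (3,4): δ = 121.72°  ·
  (3,5): δ = 71.36°  ·
  (3,6): δ = 26.78°  ·
  (4,5): δ = 129.64°  ·
  (4,6): δ = 85.06°  ·
  (5,6): δ = 135.42°  ·
antipodal pairs: 3

count = 3; pairs: (0,3), (1,4), (2,5)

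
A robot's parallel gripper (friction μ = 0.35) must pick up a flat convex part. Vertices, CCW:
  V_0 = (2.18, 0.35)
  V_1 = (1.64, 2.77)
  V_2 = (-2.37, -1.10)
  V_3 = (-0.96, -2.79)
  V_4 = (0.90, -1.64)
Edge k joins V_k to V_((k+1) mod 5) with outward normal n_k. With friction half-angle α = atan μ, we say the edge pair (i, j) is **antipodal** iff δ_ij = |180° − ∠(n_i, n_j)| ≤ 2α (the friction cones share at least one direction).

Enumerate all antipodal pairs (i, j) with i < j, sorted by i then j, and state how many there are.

count = 3; pairs: (0,2), (1,3), (1,4)

α = atan 0.35 = 19.29°;  2α = 38.58°
n_0 = (+0.9760, +0.2178)
n_1 = (-0.6944, +0.7196)
n_2 = (-0.7678, -0.6406)
n_3 = (+0.5259, -0.8506)
n_4 = (+0.8410, -0.5410)
  (0,1): δ = 58.60°  ·
  (0,2): δ = 27.26°  ✓
  (0,3): δ = 109.15°  ·
  (0,4): δ = 134.67°  ·
  (1,2): δ = 94.14°  ·
  (1,3): δ = 12.25°  ✓
  (1,4): δ = 13.27°  ✓
  (2,3): δ = 98.11°  ·
  (2,4): δ = 72.59°  ·
  (3,4): δ = 154.48°  ·
antipodal pairs: 3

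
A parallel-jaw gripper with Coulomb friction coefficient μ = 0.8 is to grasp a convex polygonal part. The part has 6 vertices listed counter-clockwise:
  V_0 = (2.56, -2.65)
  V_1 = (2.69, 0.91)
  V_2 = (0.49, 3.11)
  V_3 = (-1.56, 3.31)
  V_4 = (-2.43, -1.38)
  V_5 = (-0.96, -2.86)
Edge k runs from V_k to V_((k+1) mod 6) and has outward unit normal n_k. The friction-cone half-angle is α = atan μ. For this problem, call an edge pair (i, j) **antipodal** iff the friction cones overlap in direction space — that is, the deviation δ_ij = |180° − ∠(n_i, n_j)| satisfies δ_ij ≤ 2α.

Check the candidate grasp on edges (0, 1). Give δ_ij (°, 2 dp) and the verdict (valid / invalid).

α = atan 0.8 = 38.66°;  2α = 77.32°
edge 0: e_0 = (+0.13, +3.56);  n_0 = (+0.9993, -0.0365)
edge 1: e_1 = (-2.20, +2.20);  n_1 = (+0.7071, +0.7071)
∠(n_0, n_1) = 47.09°
δ = |180° − 47.09°| = 132.91°
132.91° > 2α = 77.32°  →  invalid

δ = 132.91°, invalid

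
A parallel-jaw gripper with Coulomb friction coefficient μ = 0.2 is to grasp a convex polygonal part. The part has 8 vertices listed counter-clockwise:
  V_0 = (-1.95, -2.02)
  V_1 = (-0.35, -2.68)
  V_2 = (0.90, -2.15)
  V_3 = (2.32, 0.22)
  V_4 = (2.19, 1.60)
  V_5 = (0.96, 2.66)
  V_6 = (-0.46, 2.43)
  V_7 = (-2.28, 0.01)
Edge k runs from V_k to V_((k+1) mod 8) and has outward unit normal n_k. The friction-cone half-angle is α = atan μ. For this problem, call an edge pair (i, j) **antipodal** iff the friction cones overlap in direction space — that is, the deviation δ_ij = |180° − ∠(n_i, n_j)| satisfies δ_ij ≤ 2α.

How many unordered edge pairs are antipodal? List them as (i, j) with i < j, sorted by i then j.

count = 4; pairs: (0,4), (1,5), (2,6), (3,7)

α = atan 0.2 = 11.31°;  2α = 22.62°
n_0 = (-0.3813, -0.9244)
n_1 = (+0.3904, -0.9207)
n_2 = (+0.8578, -0.5140)
n_3 = (+0.9956, +0.0938)
n_4 = (+0.6528, +0.7575)
n_5 = (-0.1599, +0.9871)
n_6 = (-0.7992, +0.6011)
n_7 = (-0.9870, -0.1605)
  (0,1): δ = 134.61°  ·
  (0,2): δ = 98.51°  ·
  (0,3): δ = 62.20°  ·
  (0,4): δ = 18.34°  ✓
  (0,5): δ = 31.62°  ·
  (0,6): δ = 75.47°  ·
  (0,7): δ = 121.65°  ·
  (1,2): δ = 143.91°  ·
  (1,3): δ = 107.60°  ·
  (1,4): δ = 63.73°  ·
  (1,5): δ = 13.78°  ✓
  (1,6): δ = 30.08°  ·
  (1,7): δ = 76.26°  ·
  (2,3): δ = 143.69°  ·
  (2,4): δ = 99.83°  ·
  (2,5): δ = 49.87°  ·
  (2,6): δ = 6.02°  ✓
  (2,7): δ = 40.16°  ·
  (3,4): δ = 136.14°  ·
  (3,5): δ = 86.18°  ·
  (3,6): δ = 42.33°  ·
  (3,7): δ = 3.85°  ✓
  (4,5): δ = 130.05°  ·
  (4,6): δ = 86.19°  ·
  (4,7): δ = 40.01°  ·
  (5,6): δ = 136.15°  ·
  (5,7): δ = 89.97°  ·
  (6,7): δ = 133.82°  ·
antipodal pairs: 4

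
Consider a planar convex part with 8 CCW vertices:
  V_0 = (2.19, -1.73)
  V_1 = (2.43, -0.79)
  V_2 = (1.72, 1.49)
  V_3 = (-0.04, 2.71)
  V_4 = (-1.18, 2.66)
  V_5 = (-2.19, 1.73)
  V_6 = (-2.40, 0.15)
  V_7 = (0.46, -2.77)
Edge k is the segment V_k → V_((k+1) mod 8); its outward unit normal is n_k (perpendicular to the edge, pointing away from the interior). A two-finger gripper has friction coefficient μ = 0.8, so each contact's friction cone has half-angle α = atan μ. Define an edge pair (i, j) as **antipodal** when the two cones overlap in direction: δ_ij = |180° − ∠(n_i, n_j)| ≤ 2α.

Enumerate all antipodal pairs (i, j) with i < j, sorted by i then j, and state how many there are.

α = atan 0.8 = 38.66°;  2α = 77.32°
n_0 = (+0.9689, -0.2474)
n_1 = (+0.9548, +0.2973)
n_2 = (+0.5697, +0.8219)
n_3 = (-0.0438, +0.9990)
n_4 = (-0.6774, +0.7356)
n_5 = (-0.9913, +0.1318)
n_6 = (-0.7144, -0.6997)
n_7 = (+0.5152, -0.8571)
  (0,1): δ = 148.38°  ·
  (0,2): δ = 110.41°  ·
  (0,3): δ = 73.17°  ✓
  (0,4): δ = 33.04°  ✓
  (0,5): δ = 6.75°  ✓
  (0,6): δ = 58.73°  ✓
  (0,7): δ = 135.34°  ·
  (1,2): δ = 142.03°  ·
  (1,3): δ = 104.79°  ·
  (1,4): δ = 64.66°  ✓
  (1,5): δ = 24.87°  ✓
  (1,6): δ = 27.11°  ✓
  (1,7): δ = 103.72°  ·
  (2,3): δ = 142.76°  ·
  (2,4): δ = 102.63°  ·
  (2,5): δ = 62.84°  ✓
  (2,6): δ = 10.87°  ✓
  (2,7): δ = 65.74°  ✓
  (3,4): δ = 139.87°  ·
  (3,5): δ = 100.08°  ·
  (3,6): δ = 48.11°  ✓
  (3,7): δ = 28.50°  ✓
  (4,5): δ = 140.21°  ·
  (4,6): δ = 88.23°  ·
  (4,7): δ = 11.63°  ✓
  (5,6): δ = 128.02°  ·
  (5,7): δ = 51.42°  ✓
  (6,7): δ = 103.39°  ·
antipodal pairs: 14

count = 14; pairs: (0,3), (0,4), (0,5), (0,6), (1,4), (1,5), (1,6), (2,5), (2,6), (2,7), (3,6), (3,7), (4,7), (5,7)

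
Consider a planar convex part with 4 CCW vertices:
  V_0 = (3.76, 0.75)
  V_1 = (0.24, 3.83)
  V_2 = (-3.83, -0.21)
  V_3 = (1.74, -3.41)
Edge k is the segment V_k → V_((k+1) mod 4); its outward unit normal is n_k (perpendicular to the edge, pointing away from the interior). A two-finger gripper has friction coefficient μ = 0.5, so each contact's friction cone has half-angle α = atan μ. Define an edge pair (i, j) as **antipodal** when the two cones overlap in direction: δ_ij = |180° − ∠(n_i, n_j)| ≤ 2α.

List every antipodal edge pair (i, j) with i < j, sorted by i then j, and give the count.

count = 2; pairs: (0,2), (1,3)

α = atan 0.5 = 26.57°;  2α = 53.13°
n_0 = (+0.6585, +0.7526)
n_1 = (-0.7045, +0.7097)
n_2 = (-0.4981, -0.8671)
n_3 = (+0.8996, -0.4368)
  (0,1): δ = 94.03°  ·
  (0,2): δ = 11.31°  ✓
  (0,3): δ = 105.29°  ·
  (1,2): δ = 74.67°  ·
  (1,3): δ = 19.31°  ✓
  (2,3): δ = 86.02°  ·
antipodal pairs: 2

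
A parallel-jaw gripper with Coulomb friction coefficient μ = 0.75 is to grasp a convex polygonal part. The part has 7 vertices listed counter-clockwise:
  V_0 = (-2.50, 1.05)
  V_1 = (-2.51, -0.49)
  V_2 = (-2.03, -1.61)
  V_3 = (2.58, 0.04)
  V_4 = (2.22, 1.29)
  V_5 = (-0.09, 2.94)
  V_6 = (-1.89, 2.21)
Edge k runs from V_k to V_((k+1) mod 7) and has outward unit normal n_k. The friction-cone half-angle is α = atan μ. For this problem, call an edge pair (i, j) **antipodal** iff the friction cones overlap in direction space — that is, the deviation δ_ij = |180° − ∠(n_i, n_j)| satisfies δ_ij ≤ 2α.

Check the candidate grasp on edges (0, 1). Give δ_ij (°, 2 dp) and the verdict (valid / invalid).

α = atan 0.75 = 36.87°;  2α = 73.74°
edge 0: e_0 = (-0.01, -1.54);  n_0 = (-1.0000, +0.0065)
edge 1: e_1 = (+0.48, -1.12);  n_1 = (-0.9191, -0.3939)
∠(n_0, n_1) = 23.57°
δ = |180° − 23.57°| = 156.43°
156.43° > 2α = 73.74°  →  invalid

δ = 156.43°, invalid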